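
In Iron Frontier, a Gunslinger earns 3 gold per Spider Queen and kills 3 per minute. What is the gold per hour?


Gold per minute = 3 * 3 = 9
Gold per hour = 9 * 60 = 540

540 gold/hour


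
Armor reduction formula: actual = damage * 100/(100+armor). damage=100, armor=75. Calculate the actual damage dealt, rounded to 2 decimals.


actual = 100 * 100 / (100 + 75)
= 100 * 100 / 175
= 10000 / 175
= 57.14

57.14 damage


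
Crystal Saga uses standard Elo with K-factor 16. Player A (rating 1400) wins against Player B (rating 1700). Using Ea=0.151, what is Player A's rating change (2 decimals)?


Elo update: delta = K * (S - Ea), where S = 1 (wins)
S - Ea = 1 - 0.151 = 0.849
Rating change = 16 * 0.849
= 13.58

13.58 rating points


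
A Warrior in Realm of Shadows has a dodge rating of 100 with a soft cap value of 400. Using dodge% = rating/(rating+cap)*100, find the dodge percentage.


dodge% = 100 / (100 + 400) * 100
= 100 / 500 * 100
= 0.2 * 100
= 20.00%

20.00%


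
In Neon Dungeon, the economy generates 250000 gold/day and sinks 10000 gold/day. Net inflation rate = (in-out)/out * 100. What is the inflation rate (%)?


Net gold = 250000 - 10000 = 240000
Inflation rate = net / sunk * 100 = 240000 / 10000 * 100
= 24.0 * 100
= 2400.00%

2400.00%


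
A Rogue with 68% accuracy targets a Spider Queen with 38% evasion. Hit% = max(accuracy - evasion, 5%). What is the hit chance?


accuracy - evasion = 68 - 38 = 30
Apply floor: max(30, 5) = 30
Hit chance = 30%

30%


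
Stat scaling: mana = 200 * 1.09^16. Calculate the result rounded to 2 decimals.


value = base * growth^level
= 200 * 1.09^16
= 200 * 3.970306
= 794.06

794.06 mana


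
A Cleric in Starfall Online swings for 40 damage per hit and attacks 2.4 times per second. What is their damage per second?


DPS = damage * attack_speed
= 40 * 2.4
= 96.0

96.0 DPS


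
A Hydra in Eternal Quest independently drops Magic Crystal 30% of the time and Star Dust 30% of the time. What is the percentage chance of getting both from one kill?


For independent events, P(both) = P(A) * P(B)
= 30% * 30%
= 900 / 100 %
= 9.0%

9.0%


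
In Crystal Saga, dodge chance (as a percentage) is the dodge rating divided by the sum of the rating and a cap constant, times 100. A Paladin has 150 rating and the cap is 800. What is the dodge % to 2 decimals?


dodge% = 150 / (150 + 800) * 100
= 150 / 950 * 100
= 0.157895 * 100
= 15.79%

15.79%


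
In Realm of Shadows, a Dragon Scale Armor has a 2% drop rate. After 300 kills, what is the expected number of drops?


Expected drops = kills * (drop_rate / 100)
= 300 * (2 / 100)
= 300 * 0.02
= 6.0

6.0 drops


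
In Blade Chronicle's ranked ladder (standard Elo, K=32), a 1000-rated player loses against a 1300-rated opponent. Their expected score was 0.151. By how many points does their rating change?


Elo update: delta = K * (S - Ea), where S = 0 (loses)
S - Ea = 0 - 0.151 = -0.151
Rating change = 32 * -0.151
= -4.83

-4.83 rating points


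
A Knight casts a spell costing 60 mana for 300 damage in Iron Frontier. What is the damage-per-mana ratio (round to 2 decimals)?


Efficiency = damage / mana
= 300 / 60
= 5.00

5.00 dmg/mana


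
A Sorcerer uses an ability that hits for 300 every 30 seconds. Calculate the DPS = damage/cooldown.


DPS = damage / cooldown
= 300 / 30
= 10.00

10.00 DPS


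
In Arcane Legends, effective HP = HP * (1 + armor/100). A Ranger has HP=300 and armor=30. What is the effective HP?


EHP = 300 * (1 + 30/100)
= 300 * (1 + 0.3)
= 300 * 1.3
= 390.0

390.0 EHP


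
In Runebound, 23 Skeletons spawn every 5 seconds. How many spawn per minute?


Spawns per minute = count * (60 / interval)
= 23 * (60 / 5)
= 23 * 12.0
= 276.0

276.0 per minute


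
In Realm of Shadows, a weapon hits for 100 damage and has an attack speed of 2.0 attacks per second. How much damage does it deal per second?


DPS = damage * attack_speed
= 100 * 2.0
= 200.0

200.0 DPS


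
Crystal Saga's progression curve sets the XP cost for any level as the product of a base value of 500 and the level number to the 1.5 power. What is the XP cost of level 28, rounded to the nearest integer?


XP = 500 * level^1.5
Substitute level = 28:
XP = 500 * 28^1.5
= 500 * 148.1621
= 74081

74081 XP


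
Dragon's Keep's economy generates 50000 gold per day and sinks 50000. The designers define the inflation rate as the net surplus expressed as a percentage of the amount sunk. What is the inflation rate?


Net gold = 50000 - 50000 = 0
Inflation rate = net / sunk * 100 = 0 / 50000 * 100
= 0.0 * 100
= 0.00%

0.00%


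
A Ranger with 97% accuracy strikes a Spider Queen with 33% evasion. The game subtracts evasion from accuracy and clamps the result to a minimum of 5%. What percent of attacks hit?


accuracy - evasion = 97 - 33 = 64
Apply floor: max(64, 5) = 64
Hit chance = 64%

64%


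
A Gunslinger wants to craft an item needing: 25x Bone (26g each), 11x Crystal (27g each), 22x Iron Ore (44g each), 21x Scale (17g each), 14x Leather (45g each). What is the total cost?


Cost breakdown:
  Bone: 25 * 26 = 650
  Crystal: 11 * 27 = 297
  Iron Ore: 22 * 44 = 968
  Scale: 21 * 17 = 357
  Leather: 14 * 45 = 630
Total = 650 + 297 + 968 + 357 + 630 = 2902

2902 gold


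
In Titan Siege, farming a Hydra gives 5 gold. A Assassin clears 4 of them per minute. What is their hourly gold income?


Gold per minute = 5 * 4 = 20
Gold per hour = 20 * 60 = 1200

1200 gold/hour


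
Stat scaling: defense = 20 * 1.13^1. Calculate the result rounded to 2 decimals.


value = base * growth^level
= 20 * 1.13^1
= 20 * 1.13
= 22.60

22.60 defense


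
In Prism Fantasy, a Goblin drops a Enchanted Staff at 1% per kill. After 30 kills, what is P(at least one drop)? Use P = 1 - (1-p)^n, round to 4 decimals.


P(at least one) = 1 - P(none) = 1 - (1-p)^n
p = 1/100 = 0.01
1 - p = 0.99
(1 - p)^30 = 0.99^30 = 0.739700
P(at least one) = 1 - 0.739700 = 0.2603

0.2603


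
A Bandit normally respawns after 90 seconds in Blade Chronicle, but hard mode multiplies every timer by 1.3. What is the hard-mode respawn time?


Respawn time = base * multiplier
= 90 * 1.3
= 117.0 seconds

117.0 seconds


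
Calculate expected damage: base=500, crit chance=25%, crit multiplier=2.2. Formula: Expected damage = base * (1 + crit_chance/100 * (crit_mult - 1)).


E[dmg] = base * (1 + crit_chance * (crit_mult - 1))
cc as decimal = 25/100 = 0.25
cm - 1 = 2.2 - 1 = 1.2
Bonus factor = 0.25 * 1.2 = 0.3
Total multiplier = 1 + 0.3 = 1.3
Expected damage = 500 * 1.3 = 650.00

650.00 damage


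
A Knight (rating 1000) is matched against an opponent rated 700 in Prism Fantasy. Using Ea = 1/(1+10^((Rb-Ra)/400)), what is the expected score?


Elo expected score: Ea = 1/(1 + 10^((Rb-Ra)/400))
Rb - Ra = 700 - 1000 = -300
(Rb-Ra)/400 = -300/400 = -0.75
10^-0.75 = 0.177828
Ea = 1/(1 + 0.177828) = 1/1.177828 = 0.8490

0.8490


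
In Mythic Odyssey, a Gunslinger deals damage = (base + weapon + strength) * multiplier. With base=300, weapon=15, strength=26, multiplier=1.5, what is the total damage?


Sum base + weapon + str = 300 + 15 + 26 = 341
Multiply by 1.5:
341 * 1.5 = 511.5

511.5 damage


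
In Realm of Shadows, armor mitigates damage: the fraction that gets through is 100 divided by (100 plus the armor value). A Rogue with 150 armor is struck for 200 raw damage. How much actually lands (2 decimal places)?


actual = 200 * 100 / (100 + 150)
= 200 * 100 / 250
= 20000 / 250
= 80.00

80.00 damage


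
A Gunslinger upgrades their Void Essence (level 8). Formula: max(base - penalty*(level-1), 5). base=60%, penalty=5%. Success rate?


raw_rate = 60 - 5 * (8 - 1)
= 60 - 5 * 7
= 60 - 35
= 25
Apply floor: max(25, 5) = 25%

25%


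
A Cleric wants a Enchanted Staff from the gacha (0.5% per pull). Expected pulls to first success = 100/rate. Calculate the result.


Expected pulls for a geometric distribution = 1/p = 100 / rate%
= 100 / 0.5
= 200.0

200.0 pulls


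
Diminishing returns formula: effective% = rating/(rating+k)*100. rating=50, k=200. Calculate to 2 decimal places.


effective% = rating / (rating + k) * 100
= 50 / (50 + 200) * 100
= 50 / 250 * 100
= 0.2 * 100
= 20.00%

20.00%


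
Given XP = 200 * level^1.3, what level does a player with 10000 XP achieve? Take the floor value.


XP = 200 * level^1.3, so level = (XP / 200)^(1/1.3)
= (10000 / 200)^(1/1.3)
= 50.0^0.7692
= 20.2722
Floor: level = 20

level 20


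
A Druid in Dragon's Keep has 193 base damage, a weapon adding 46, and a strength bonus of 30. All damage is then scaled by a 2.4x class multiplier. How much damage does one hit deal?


Sum base + weapon + str = 193 + 46 + 30 = 269
Multiply by 2.4:
269 * 2.4 = 645.6

645.6 damage


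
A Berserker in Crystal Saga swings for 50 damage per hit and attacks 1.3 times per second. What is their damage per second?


DPS = damage * attack_speed
= 50 * 1.3
= 65.0

65.0 DPS


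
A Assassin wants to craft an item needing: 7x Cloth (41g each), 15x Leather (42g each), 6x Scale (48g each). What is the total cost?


Cost breakdown:
  Cloth: 7 * 41 = 287
  Leather: 15 * 42 = 630
  Scale: 6 * 48 = 288
Total = 287 + 630 + 288 = 1205

1205 gold


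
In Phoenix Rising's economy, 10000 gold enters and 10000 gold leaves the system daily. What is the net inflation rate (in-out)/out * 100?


Net gold = 10000 - 10000 = 0
Inflation rate = net / sunk * 100 = 0 / 10000 * 100
= 0.0 * 100
= 0.00%

0.00%


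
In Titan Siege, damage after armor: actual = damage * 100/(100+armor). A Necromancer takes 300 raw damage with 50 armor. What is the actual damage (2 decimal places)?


actual = 300 * 100 / (100 + 50)
= 300 * 100 / 150
= 30000 / 150
= 200.00

200.00 damage


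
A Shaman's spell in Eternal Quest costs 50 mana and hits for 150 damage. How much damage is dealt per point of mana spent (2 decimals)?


Efficiency = damage / mana
= 150 / 50
= 3.00

3.00 dmg/mana


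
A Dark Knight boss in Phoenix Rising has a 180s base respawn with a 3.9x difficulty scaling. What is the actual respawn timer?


Respawn time = base * multiplier
= 180 * 3.9
= 702.0 seconds

702.0 seconds


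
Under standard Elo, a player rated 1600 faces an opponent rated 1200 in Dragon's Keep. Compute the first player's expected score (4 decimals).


Elo expected score: Ea = 1/(1 + 10^((Rb-Ra)/400))
Rb - Ra = 1200 - 1600 = -400
(Rb-Ra)/400 = -400/400 = -1.0
10^-1.0 = 0.1
Ea = 1/(1 + 0.1) = 1/1.1 = 0.9091

0.9091


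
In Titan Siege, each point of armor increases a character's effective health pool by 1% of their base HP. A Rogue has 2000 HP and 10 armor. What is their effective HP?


EHP = 2000 * (1 + 10/100)
= 2000 * (1 + 0.1)
= 2000 * 1.1
= 2200.0

2200.0 EHP


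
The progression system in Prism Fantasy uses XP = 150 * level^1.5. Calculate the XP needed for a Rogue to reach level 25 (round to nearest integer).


XP = 150 * level^1.5
Substitute level = 25:
XP = 150 * 25^1.5
= 150 * 125.0
= 18750

18750 XP


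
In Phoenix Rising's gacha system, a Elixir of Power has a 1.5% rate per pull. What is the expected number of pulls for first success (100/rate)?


Expected pulls for a geometric distribution = 1/p = 100 / rate%
= 100 / 1.5
= 66.67

66.67 pulls


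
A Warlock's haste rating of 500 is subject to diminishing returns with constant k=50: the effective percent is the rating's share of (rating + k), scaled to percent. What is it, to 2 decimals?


effective% = rating / (rating + k) * 100
= 500 / (500 + 50) * 100
= 500 / 550 * 100
= 0.909091 * 100
= 90.91%

90.91%


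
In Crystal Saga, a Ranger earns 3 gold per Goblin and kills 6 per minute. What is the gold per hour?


Gold per minute = 3 * 6 = 18
Gold per hour = 18 * 60 = 1080

1080 gold/hour


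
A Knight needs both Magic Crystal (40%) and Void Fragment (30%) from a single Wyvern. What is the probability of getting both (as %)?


For independent events, P(both) = P(A) * P(B)
= 40% * 30%
= 1200 / 100 %
= 12.0%

12.0%


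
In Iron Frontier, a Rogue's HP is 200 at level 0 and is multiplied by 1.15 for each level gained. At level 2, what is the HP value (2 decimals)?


value = base * growth^level
= 200 * 1.15^2
= 200 * 1.3225
= 264.50

264.50 HP


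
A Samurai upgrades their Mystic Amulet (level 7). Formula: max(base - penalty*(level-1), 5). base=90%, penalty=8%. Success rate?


raw_rate = 90 - 8 * (7 - 1)
= 90 - 8 * 6
= 90 - 48
= 42
Apply floor: max(42, 5) = 42%

42%


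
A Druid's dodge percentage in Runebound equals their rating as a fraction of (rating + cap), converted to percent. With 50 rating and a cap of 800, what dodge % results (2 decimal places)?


dodge% = 50 / (50 + 800) * 100
= 50 / 850 * 100
= 0.058824 * 100
= 5.88%

5.88%


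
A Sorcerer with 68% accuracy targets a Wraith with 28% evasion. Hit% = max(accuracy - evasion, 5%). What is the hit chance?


accuracy - evasion = 68 - 28 = 40
Apply floor: max(40, 5) = 40
Hit chance = 40%

40%


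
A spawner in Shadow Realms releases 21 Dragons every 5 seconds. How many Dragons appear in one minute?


Spawns per minute = count * (60 / interval)
= 21 * (60 / 5)
= 21 * 12.0
= 252.0

252.0 per minute


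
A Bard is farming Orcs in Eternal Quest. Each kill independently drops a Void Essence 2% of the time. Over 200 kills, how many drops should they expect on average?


Expected drops = kills * (drop_rate / 100)
= 200 * (2 / 100)
= 200 * 0.02
= 4.0

4.0 drops


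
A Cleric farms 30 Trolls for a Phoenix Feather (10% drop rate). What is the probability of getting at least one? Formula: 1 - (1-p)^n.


P(at least one) = 1 - P(none) = 1 - (1-p)^n
p = 10/100 = 0.1
1 - p = 0.9
(1 - p)^30 = 0.9^30 = 0.042391
P(at least one) = 1 - 0.042391 = 0.9576

0.9576


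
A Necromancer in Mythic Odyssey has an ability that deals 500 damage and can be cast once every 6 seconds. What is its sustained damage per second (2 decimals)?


DPS = damage / cooldown
= 500 / 6
= 83.33

83.33 DPS


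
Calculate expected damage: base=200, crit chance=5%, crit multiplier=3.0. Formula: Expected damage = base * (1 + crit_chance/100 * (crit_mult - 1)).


E[dmg] = base * (1 + crit_chance * (crit_mult - 1))
cc as decimal = 5/100 = 0.05
cm - 1 = 3.0 - 1 = 2.0
Bonus factor = 0.05 * 2.0 = 0.1
Total multiplier = 1 + 0.1 = 1.1
Expected damage = 200 * 1.1 = 220.00

220.00 damage


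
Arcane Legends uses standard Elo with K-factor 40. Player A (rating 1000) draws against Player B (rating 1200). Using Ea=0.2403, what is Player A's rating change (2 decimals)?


Elo update: delta = K * (S - Ea), where S = 0.5 (draws)
S - Ea = 0.5 - 0.2403 = 0.2597
Rating change = 40 * 0.2597
= 10.39

10.39 rating points


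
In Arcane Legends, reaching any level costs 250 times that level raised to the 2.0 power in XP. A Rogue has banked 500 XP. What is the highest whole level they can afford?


XP = 250 * level^2.0, so level = (XP / 250)^(1/2.0)
= (500 / 250)^(1/2.0)
= 2.0^0.5
= 1.4142
Floor: level = 1

level 1


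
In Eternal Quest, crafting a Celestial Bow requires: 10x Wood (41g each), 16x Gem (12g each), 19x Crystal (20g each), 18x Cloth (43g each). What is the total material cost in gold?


Cost breakdown:
  Wood: 10 * 41 = 410
  Gem: 16 * 12 = 192
  Crystal: 19 * 20 = 380
  Cloth: 18 * 43 = 774
Total = 410 + 192 + 380 + 774 = 1756

1756 gold


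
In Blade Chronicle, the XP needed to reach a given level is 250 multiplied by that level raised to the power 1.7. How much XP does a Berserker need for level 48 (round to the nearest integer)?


XP = 250 * level^1.7
Substitute level = 48:
XP = 250 * 48^1.7
= 250 * 721.2903
= 180323

180323 XP


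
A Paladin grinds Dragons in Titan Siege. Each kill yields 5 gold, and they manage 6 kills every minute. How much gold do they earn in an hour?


Gold per minute = 5 * 6 = 30
Gold per hour = 30 * 60 = 1800

1800 gold/hour


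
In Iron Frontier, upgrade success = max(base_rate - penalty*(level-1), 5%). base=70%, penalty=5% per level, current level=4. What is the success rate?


raw_rate = 70 - 5 * (4 - 1)
= 70 - 5 * 3
= 70 - 15
= 55
Apply floor: max(55, 5) = 55%

55%


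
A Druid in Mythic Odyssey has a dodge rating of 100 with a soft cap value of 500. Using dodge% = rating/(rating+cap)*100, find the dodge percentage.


dodge% = 100 / (100 + 500) * 100
= 100 / 600 * 100
= 0.166667 * 100
= 16.67%

16.67%


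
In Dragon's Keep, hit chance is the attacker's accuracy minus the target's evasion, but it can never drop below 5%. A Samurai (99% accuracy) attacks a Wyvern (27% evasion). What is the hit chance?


accuracy - evasion = 99 - 27 = 72
Apply floor: max(72, 5) = 72
Hit chance = 72%

72%


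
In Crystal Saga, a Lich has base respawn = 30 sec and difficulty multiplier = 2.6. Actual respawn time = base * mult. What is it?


Respawn time = base * multiplier
= 30 * 2.6
= 78.0 seconds

78.0 seconds


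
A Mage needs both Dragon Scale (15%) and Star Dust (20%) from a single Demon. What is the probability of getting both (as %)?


For independent events, P(both) = P(A) * P(B)
= 15% * 20%
= 300 / 100 %
= 3.0%

3.0%


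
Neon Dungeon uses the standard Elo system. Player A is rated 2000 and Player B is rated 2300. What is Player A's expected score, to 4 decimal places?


Elo expected score: Ea = 1/(1 + 10^((Rb-Ra)/400))
Rb - Ra = 2300 - 2000 = 300
(Rb-Ra)/400 = 300/400 = 0.75
10^0.75 = 5.623413
Ea = 1/(1 + 5.623413) = 1/6.623413 = 0.1510

0.1510


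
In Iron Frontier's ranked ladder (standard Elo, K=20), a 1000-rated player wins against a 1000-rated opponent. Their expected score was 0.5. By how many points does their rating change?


Elo update: delta = K * (S - Ea), where S = 1 (wins)
S - Ea = 1 - 0.5 = 0.5
Rating change = 20 * 0.5
= 10.00

10.00 rating points


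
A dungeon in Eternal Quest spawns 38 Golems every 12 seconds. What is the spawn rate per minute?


Spawns per minute = count * (60 / interval)
= 38 * (60 / 12)
= 38 * 5.0
= 190.0

190.0 per minute


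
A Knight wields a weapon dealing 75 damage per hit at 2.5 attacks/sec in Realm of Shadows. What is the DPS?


DPS = damage * attack_speed
= 75 * 2.5
= 187.5

187.5 DPS


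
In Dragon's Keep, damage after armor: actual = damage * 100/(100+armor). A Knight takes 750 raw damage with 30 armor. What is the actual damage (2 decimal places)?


actual = 750 * 100 / (100 + 30)
= 750 * 100 / 130
= 75000 / 130
= 576.92

576.92 damage


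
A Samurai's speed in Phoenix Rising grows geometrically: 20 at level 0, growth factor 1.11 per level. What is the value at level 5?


value = base * growth^level
= 20 * 1.11^5
= 20 * 1.685058
= 33.70

33.70 speed


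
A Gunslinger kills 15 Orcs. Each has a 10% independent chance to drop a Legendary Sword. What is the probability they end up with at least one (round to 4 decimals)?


P(at least one) = 1 - P(none) = 1 - (1-p)^n
p = 10/100 = 0.1
1 - p = 0.9
(1 - p)^15 = 0.9^15 = 0.205891
P(at least one) = 1 - 0.205891 = 0.7941

0.7941


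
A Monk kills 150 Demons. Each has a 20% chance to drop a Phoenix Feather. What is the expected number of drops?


Expected drops = kills * (drop_rate / 100)
= 150 * (20 / 100)
= 150 * 0.2
= 30.0

30.0 drops


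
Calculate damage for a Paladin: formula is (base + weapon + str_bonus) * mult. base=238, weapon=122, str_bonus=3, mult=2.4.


Sum base + weapon + str = 238 + 122 + 3 = 363
Multiply by 2.4:
363 * 2.4 = 871.2

871.2 damage


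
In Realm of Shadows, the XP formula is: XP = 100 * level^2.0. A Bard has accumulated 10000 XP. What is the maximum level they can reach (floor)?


XP = 100 * level^2.0, so level = (XP / 100)^(1/2.0)
= (10000 / 100)^(1/2.0)
= 100.0^0.5
= 10.0
Floor: level = 10

level 10


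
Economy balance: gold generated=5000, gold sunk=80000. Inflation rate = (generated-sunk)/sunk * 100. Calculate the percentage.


Net gold = 5000 - 80000 = -75000
Inflation rate = net / sunk * 100 = -75000 / 80000 * 100
= -0.9375 * 100
= -93.75%

-93.75%


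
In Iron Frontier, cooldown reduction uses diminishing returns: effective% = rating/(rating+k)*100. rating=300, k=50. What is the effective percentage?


effective% = rating / (rating + k) * 100
= 300 / (300 + 50) * 100
= 300 / 350 * 100
= 0.857143 * 100
= 85.71%

85.71%


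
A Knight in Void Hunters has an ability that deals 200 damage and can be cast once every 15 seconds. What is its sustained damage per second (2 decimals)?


DPS = damage / cooldown
= 200 / 15
= 13.33

13.33 DPS


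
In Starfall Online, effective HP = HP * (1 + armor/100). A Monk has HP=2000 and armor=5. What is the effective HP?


EHP = 2000 * (1 + 5/100)
= 2000 * (1 + 0.05)
= 2000 * 1.05
= 2100.0

2100.0 EHP


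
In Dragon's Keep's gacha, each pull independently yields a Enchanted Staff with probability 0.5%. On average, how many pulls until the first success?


Expected pulls for a geometric distribution = 1/p = 100 / rate%
= 100 / 0.5
= 200.0

200.0 pulls


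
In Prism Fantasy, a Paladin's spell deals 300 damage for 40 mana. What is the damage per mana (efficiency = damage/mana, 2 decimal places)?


Efficiency = damage / mana
= 300 / 40
= 7.50

7.50 dmg/mana


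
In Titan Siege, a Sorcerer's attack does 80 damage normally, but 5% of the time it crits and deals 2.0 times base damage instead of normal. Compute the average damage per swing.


E[dmg] = base * (1 + crit_chance * (crit_mult - 1))
cc as decimal = 5/100 = 0.05
cm - 1 = 2.0 - 1 = 1.0
Bonus factor = 0.05 * 1.0 = 0.05
Total multiplier = 1 + 0.05 = 1.05
Expected damage = 80 * 1.05 = 84.00

84.00 damage


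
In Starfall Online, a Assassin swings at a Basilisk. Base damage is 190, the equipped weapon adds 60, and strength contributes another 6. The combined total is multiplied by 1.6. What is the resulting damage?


Sum base + weapon + str = 190 + 60 + 6 = 256
Multiply by 1.6:
256 * 1.6 = 409.6

409.6 damage


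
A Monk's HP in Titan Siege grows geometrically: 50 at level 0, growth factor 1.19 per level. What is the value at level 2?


value = base * growth^level
= 50 * 1.19^2
= 50 * 1.4161
= 70.81

70.81 HP


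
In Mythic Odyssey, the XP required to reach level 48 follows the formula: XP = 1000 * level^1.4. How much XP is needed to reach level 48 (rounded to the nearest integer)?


XP = 1000 * level^1.4
Substitute level = 48:
XP = 1000 * 48^1.4
= 1000 * 225.8072
= 225807

225807 XP


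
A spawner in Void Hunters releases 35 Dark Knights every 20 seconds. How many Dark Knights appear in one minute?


Spawns per minute = count * (60 / interval)
= 35 * (60 / 20)
= 35 * 3.0
= 105.0

105.0 per minute


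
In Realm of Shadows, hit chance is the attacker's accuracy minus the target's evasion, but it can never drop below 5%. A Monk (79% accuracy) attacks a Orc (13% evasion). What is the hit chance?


accuracy - evasion = 79 - 13 = 66
Apply floor: max(66, 5) = 66
Hit chance = 66%

66%


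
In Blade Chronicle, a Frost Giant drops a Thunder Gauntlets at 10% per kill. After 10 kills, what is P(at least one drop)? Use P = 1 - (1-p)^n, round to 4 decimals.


P(at least one) = 1 - P(none) = 1 - (1-p)^n
p = 10/100 = 0.1
1 - p = 0.9
(1 - p)^10 = 0.9^10 = 0.348678
P(at least one) = 1 - 0.348678 = 0.6513

0.6513


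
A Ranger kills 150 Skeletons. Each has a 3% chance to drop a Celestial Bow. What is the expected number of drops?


Expected drops = kills * (drop_rate / 100)
= 150 * (3 / 100)
= 150 * 0.03
= 4.5

4.5 drops


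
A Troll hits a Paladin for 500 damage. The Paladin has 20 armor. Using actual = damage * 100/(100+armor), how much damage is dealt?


actual = 500 * 100 / (100 + 20)
= 500 * 100 / 120
= 50000 / 120
= 416.67

416.67 damage


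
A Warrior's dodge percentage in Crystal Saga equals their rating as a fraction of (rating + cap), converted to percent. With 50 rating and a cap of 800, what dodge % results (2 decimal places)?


dodge% = 50 / (50 + 800) * 100
= 50 / 850 * 100
= 0.058824 * 100
= 5.88%

5.88%


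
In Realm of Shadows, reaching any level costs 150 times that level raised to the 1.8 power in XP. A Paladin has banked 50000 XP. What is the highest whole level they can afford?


XP = 150 * level^1.8, so level = (XP / 150)^(1/1.8)
= (50000 / 150)^(1/1.8)
= 333.3333^0.5556
= 25.2115
Floor: level = 25

level 25


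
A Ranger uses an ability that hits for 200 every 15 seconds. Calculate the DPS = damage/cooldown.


DPS = damage / cooldown
= 200 / 15
= 13.33

13.33 DPS


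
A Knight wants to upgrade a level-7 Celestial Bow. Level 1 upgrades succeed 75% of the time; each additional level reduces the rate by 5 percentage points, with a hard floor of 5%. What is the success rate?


raw_rate = 75 - 5 * (7 - 1)
= 75 - 5 * 6
= 75 - 30
= 45
Apply floor: max(45, 5) = 45%

45%


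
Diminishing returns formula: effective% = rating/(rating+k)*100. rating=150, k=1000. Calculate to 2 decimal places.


effective% = rating / (rating + k) * 100
= 150 / (150 + 1000) * 100
= 150 / 1150 * 100
= 0.130435 * 100
= 13.04%

13.04%


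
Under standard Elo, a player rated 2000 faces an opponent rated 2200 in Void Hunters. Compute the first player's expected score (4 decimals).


Elo expected score: Ea = 1/(1 + 10^((Rb-Ra)/400))
Rb - Ra = 2200 - 2000 = 200
(Rb-Ra)/400 = 200/400 = 0.5
10^0.5 = 3.162278
Ea = 1/(1 + 3.162278) = 1/4.162278 = 0.2403

0.2403


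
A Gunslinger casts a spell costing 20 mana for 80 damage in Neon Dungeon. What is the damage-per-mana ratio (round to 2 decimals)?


Efficiency = damage / mana
= 80 / 20
= 4.00

4.00 dmg/mana


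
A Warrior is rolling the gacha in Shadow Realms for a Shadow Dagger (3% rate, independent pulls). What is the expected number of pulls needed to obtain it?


Expected pulls for a geometric distribution = 1/p = 100 / rate%
= 100 / 3
= 33.33

33.33 pulls


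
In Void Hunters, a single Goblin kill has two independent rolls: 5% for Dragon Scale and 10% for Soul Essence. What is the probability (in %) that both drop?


For independent events, P(both) = P(A) * P(B)
= 5% * 10%
= 50 / 100 %
= 0.5%

0.5%


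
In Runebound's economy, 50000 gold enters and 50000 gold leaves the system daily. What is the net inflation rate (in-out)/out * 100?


Net gold = 50000 - 50000 = 0
Inflation rate = net / sunk * 100 = 0 / 50000 * 100
= 0.0 * 100
= 0.00%

0.00%


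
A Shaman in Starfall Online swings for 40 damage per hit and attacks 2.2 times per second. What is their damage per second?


DPS = damage * attack_speed
= 40 * 2.2
= 88.0

88.0 DPS


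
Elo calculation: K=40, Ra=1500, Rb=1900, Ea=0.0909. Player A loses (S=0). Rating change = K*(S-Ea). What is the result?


Elo update: delta = K * (S - Ea), where S = 0 (loses)
S - Ea = 0 - 0.0909 = -0.0909
Rating change = 40 * -0.0909
= -3.64

-3.64 rating points


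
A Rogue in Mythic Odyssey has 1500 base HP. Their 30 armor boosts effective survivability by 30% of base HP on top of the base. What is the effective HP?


EHP = 1500 * (1 + 30/100)
= 1500 * (1 + 0.3)
= 1500 * 1.3
= 1950.0

1950.0 EHP


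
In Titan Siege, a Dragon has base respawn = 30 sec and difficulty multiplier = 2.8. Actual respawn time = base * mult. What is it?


Respawn time = base * multiplier
= 30 * 2.8
= 84.0 seconds

84.0 seconds


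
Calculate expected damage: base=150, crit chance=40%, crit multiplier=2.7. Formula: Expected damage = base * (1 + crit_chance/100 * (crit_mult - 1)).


E[dmg] = base * (1 + crit_chance * (crit_mult - 1))
cc as decimal = 40/100 = 0.4
cm - 1 = 2.7 - 1 = 1.7
Bonus factor = 0.4 * 1.7 = 0.68
Total multiplier = 1 + 0.68 = 1.68
Expected damage = 150 * 1.68 = 252.00

252.00 damage


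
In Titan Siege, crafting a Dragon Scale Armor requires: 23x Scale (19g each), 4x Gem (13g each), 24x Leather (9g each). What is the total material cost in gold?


Cost breakdown:
  Scale: 23 * 19 = 437
  Gem: 4 * 13 = 52
  Leather: 24 * 9 = 216
Total = 437 + 52 + 216 = 705

705 gold


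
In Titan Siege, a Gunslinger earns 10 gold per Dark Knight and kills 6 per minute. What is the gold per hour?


Gold per minute = 10 * 6 = 60
Gold per hour = 60 * 60 = 3600

3600 gold/hour


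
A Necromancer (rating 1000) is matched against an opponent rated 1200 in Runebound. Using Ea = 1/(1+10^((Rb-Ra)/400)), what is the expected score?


Elo expected score: Ea = 1/(1 + 10^((Rb-Ra)/400))
Rb - Ra = 1200 - 1000 = 200
(Rb-Ra)/400 = 200/400 = 0.5
10^0.5 = 3.162278
Ea = 1/(1 + 3.162278) = 1/4.162278 = 0.2403

0.2403


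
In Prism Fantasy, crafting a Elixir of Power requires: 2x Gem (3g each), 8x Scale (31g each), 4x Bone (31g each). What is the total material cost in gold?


Cost breakdown:
  Gem: 2 * 3 = 6
  Scale: 8 * 31 = 248
  Bone: 4 * 31 = 124
Total = 6 + 248 + 124 = 378

378 gold


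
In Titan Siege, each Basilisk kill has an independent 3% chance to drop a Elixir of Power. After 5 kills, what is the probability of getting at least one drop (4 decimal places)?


P(at least one) = 1 - P(none) = 1 - (1-p)^n
p = 3/100 = 0.03
1 - p = 0.97
(1 - p)^5 = 0.97^5 = 0.858734
P(at least one) = 1 - 0.858734 = 0.1413

0.1413


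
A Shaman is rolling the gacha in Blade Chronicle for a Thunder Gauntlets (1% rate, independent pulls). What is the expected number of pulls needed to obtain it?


Expected pulls for a geometric distribution = 1/p = 100 / rate%
= 100 / 1
= 100.0

100.0 pulls


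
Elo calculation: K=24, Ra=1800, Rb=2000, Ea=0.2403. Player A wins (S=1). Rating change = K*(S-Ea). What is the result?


Elo update: delta = K * (S - Ea), where S = 1 (wins)
S - Ea = 1 - 0.2403 = 0.7597
Rating change = 24 * 0.7597
= 18.23

18.23 rating points


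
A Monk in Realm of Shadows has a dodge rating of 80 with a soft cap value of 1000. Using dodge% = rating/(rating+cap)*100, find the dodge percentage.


dodge% = 80 / (80 + 1000) * 100
= 80 / 1080 * 100
= 0.074074 * 100
= 7.41%

7.41%


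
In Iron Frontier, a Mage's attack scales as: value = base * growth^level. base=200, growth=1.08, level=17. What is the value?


value = base * growth^level
= 200 * 1.08^17
= 200 * 3.700018
= 740.00

740.00 attack


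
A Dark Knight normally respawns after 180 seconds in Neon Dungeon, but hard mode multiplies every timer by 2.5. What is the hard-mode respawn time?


Respawn time = base * multiplier
= 180 * 2.5
= 450.0 seconds

450.0 seconds


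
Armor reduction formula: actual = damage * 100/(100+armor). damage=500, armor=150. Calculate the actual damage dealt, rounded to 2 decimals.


actual = 500 * 100 / (100 + 150)
= 500 * 100 / 250
= 50000 / 250
= 200.00

200.00 damage


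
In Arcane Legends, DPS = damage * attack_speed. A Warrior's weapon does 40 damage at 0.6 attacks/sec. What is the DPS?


DPS = damage * attack_speed
= 40 * 0.6
= 24.0

24.0 DPS


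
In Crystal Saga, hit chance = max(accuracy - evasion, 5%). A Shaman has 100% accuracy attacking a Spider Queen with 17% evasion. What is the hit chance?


accuracy - evasion = 100 - 17 = 83
Apply floor: max(83, 5) = 83
Hit chance = 83%

83%


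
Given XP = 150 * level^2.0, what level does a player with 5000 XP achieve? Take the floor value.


XP = 150 * level^2.0, so level = (XP / 150)^(1/2.0)
= (5000 / 150)^(1/2.0)
= 33.3333^0.5
= 5.7735
Floor: level = 5

level 5


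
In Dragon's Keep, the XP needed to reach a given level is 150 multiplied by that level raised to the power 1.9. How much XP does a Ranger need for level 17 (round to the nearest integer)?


XP = 150 * level^1.9
Substitute level = 17:
XP = 150 * 17^1.9
= 150 * 217.6973
= 32655

32655 XP


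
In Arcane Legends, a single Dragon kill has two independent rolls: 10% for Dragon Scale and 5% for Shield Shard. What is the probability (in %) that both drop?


For independent events, P(both) = P(A) * P(B)
= 10% * 5%
= 50 / 100 %
= 0.5%

0.5%


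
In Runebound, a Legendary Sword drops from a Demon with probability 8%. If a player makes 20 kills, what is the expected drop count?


Expected drops = kills * (drop_rate / 100)
= 20 * (8 / 100)
= 20 * 0.08
= 1.6

1.6 drops


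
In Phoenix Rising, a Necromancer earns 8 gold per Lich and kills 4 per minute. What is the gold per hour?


Gold per minute = 8 * 4 = 32
Gold per hour = 32 * 60 = 1920

1920 gold/hour


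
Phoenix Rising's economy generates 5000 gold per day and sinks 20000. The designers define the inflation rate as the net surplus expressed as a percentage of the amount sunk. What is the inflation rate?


Net gold = 5000 - 20000 = -15000
Inflation rate = net / sunk * 100 = -15000 / 20000 * 100
= -0.75 * 100
= -75.00%

-75.00%


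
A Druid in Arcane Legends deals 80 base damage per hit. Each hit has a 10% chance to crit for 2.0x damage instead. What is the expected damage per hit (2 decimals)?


E[dmg] = base * (1 + crit_chance * (crit_mult - 1))
cc as decimal = 10/100 = 0.1
cm - 1 = 2.0 - 1 = 1.0
Bonus factor = 0.1 * 1.0 = 0.1
Total multiplier = 1 + 0.1 = 1.1
Expected damage = 80 * 1.1 = 88.00

88.00 damage


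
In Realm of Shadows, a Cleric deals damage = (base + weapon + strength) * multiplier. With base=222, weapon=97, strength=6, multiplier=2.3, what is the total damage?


Sum base + weapon + str = 222 + 97 + 6 = 325
Multiply by 2.3:
325 * 2.3 = 747.5

747.5 damage


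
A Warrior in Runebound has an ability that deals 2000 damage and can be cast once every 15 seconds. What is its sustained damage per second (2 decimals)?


DPS = damage / cooldown
= 2000 / 15
= 133.33

133.33 DPS


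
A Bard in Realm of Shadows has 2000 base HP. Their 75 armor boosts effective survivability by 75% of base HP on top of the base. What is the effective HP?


EHP = 2000 * (1 + 75/100)
= 2000 * (1 + 0.75)
= 2000 * 1.75
= 3500.0

3500.0 EHP


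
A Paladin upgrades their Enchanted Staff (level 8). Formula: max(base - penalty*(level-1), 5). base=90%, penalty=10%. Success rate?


raw_rate = 90 - 10 * (8 - 1)
= 90 - 10 * 7
= 90 - 70
= 20
Apply floor: max(20, 5) = 20%

20%


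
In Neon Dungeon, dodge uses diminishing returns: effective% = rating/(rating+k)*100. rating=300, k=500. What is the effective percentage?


effective% = rating / (rating + k) * 100
= 300 / (300 + 500) * 100
= 300 / 800 * 100
= 0.375 * 100
= 37.50%

37.50%


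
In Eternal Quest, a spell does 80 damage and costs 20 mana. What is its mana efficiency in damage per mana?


Efficiency = damage / mana
= 80 / 20
= 4.00

4.00 dmg/mana


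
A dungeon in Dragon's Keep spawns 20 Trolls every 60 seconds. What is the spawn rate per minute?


Spawns per minute = count * (60 / interval)
= 20 * (60 / 60)
= 20 * 1.0
= 20.0

20.0 per minute


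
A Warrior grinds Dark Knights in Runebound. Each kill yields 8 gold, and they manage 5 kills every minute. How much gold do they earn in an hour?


Gold per minute = 8 * 5 = 40
Gold per hour = 40 * 60 = 2400

2400 gold/hour


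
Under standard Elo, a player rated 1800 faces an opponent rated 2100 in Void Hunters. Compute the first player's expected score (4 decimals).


Elo expected score: Ea = 1/(1 + 10^((Rb-Ra)/400))
Rb - Ra = 2100 - 1800 = 300
(Rb-Ra)/400 = 300/400 = 0.75
10^0.75 = 5.623413
Ea = 1/(1 + 5.623413) = 1/6.623413 = 0.1510

0.1510


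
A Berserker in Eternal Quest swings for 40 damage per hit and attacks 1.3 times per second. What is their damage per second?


DPS = damage * attack_speed
= 40 * 1.3
= 52.0

52.0 DPS


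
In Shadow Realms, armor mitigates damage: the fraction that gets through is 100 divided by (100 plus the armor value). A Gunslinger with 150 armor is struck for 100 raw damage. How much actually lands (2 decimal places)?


actual = 100 * 100 / (100 + 150)
= 100 * 100 / 250
= 10000 / 250
= 40.00

40.00 damage


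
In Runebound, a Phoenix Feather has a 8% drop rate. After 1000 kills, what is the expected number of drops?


Expected drops = kills * (drop_rate / 100)
= 1000 * (8 / 100)
= 1000 * 0.08
= 80.0

80.0 drops


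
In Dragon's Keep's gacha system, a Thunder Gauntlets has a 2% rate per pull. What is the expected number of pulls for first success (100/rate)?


Expected pulls for a geometric distribution = 1/p = 100 / rate%
= 100 / 2
= 50.0

50.0 pulls


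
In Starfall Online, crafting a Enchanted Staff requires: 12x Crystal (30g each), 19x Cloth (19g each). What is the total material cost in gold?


Cost breakdown:
  Crystal: 12 * 30 = 360
  Cloth: 19 * 19 = 361
Total = 360 + 361 = 721

721 gold


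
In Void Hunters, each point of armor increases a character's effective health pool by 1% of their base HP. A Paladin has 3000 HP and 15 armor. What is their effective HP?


EHP = 3000 * (1 + 15/100)
= 3000 * (1 + 0.15)
= 3000 * 1.15
= 3450.0

3450.0 EHP


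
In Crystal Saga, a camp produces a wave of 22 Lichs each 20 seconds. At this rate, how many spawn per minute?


Spawns per minute = count * (60 / interval)
= 22 * (60 / 20)
= 22 * 3.0
= 66.0

66.0 per minute


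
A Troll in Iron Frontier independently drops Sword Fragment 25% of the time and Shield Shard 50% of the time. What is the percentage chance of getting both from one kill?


For independent events, P(both) = P(A) * P(B)
= 25% * 50%
= 1250 / 100 %
= 12.5%

12.5%


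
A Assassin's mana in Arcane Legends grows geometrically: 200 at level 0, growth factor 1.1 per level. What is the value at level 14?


value = base * growth^level
= 200 * 1.1^14
= 200 * 3.797498
= 759.50

759.50 mana


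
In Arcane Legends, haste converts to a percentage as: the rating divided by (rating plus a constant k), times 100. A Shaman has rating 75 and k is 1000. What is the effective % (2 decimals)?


effective% = rating / (rating + k) * 100
= 75 / (75 + 1000) * 100
= 75 / 1075 * 100
= 0.069767 * 100
= 6.98%

6.98%


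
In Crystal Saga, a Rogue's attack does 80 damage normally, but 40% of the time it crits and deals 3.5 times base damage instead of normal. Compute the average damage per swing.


E[dmg] = base * (1 + crit_chance * (crit_mult - 1))
cc as decimal = 40/100 = 0.4
cm - 1 = 3.5 - 1 = 2.5
Bonus factor = 0.4 * 2.5 = 1.0
Total multiplier = 1 + 1.0 = 2.0
Expected damage = 80 * 2.0 = 160.00

160.00 damage


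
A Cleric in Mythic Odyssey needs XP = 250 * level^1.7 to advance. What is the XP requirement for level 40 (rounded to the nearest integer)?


XP = 250 * level^1.7
Substitute level = 40:
XP = 250 * 40^1.7
= 250 * 529.0564
= 132264

132264 XP


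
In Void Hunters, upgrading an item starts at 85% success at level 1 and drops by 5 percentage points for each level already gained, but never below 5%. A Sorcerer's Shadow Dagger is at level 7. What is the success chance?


raw_rate = 85 - 5 * (7 - 1)
= 85 - 5 * 6
= 85 - 30
= 55
Apply floor: max(55, 5) = 55%

55%


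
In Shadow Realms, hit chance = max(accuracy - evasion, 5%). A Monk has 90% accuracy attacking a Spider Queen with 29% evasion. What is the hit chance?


accuracy - evasion = 90 - 29 = 61
Apply floor: max(61, 5) = 61
Hit chance = 61%

61%


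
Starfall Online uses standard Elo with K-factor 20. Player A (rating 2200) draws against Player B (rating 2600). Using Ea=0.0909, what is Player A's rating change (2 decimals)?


Elo update: delta = K * (S - Ea), where S = 0.5 (draws)
S - Ea = 0.5 - 0.0909 = 0.4091
Rating change = 20 * 0.4091
= 8.18

8.18 rating points


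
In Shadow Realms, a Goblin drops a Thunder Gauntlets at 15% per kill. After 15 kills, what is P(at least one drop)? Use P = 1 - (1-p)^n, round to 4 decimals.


P(at least one) = 1 - P(none) = 1 - (1-p)^n
p = 15/100 = 0.15
1 - p = 0.85
(1 - p)^15 = 0.85^15 = 0.087354
P(at least one) = 1 - 0.087354 = 0.9126

0.9126


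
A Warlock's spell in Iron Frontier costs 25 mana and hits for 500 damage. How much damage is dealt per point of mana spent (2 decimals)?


Efficiency = damage / mana
= 500 / 25
= 20.00

20.00 dmg/mana
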